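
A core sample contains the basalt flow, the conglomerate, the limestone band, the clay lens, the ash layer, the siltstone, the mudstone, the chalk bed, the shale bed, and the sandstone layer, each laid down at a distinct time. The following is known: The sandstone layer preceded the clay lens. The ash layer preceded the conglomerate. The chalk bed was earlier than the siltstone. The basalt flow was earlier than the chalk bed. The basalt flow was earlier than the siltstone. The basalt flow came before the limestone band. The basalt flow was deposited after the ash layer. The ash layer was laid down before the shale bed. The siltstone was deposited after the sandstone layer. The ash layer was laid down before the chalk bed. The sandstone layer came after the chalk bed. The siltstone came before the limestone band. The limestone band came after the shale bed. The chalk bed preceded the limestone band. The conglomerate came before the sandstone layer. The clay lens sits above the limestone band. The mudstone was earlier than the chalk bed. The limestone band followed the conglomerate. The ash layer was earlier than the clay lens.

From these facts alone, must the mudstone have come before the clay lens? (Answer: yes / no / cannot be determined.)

Chain the constraints: the mudstone → the chalk bed → the limestone band → the clay lens. Each link is directly stated, so the mudstone comes before the clay lens.

yes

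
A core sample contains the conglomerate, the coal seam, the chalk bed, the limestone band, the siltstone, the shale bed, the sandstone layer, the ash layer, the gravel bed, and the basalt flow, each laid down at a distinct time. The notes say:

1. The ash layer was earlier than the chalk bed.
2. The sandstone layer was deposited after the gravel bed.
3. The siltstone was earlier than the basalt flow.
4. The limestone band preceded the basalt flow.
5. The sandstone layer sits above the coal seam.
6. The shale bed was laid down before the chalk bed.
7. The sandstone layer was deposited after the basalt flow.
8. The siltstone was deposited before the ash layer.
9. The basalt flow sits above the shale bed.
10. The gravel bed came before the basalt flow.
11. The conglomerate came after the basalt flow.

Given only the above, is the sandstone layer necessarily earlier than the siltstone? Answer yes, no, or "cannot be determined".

Tracing the constraints gives the siltstone → the basalt flow → the sandstone layer, so the siltstone must come before the sandstone layer.
That means the sandstone layer cannot be before the siltstone.

no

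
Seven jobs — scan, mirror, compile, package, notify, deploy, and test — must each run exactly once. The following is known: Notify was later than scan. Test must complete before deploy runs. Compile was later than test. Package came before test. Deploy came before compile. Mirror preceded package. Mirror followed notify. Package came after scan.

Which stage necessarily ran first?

scan

Scan has a chain of constraints placing it before every other stage, so scan must be first.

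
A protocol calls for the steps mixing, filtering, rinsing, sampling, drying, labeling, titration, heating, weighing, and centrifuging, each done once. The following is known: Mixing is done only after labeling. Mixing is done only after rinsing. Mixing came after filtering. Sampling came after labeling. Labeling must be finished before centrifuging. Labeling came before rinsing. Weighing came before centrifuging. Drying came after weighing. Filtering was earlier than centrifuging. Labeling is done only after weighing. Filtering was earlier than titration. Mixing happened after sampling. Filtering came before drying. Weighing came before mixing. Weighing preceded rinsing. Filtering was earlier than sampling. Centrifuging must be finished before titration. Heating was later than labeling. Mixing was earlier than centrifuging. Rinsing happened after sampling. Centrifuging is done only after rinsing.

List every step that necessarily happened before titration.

centrifuging, filtering, labeling, mixing, rinsing, sampling, weighing

Directly stated before titration: centrifuging and filtering.
Labeling reaches titration via labeling → centrifuging → titration.
Mixing reaches titration via mixing → centrifuging → titration.
Rinsing reaches titration via rinsing → centrifuging → titration.
Likewise sampling and weighing each reach titration by chaining the stated constraints.
No chain forces drying (or any of the others) ahead of titration.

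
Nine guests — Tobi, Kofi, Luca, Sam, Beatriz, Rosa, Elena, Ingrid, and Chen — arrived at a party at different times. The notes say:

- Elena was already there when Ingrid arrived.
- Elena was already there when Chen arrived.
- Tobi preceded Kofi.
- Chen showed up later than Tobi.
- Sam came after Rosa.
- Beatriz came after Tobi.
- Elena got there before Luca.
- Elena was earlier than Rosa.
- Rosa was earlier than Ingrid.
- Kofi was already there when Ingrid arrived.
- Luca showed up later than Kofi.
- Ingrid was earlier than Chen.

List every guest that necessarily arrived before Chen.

Directly stated before Chen: Elena, Ingrid, and Tobi.
Kofi reaches Chen via Kofi → Ingrid → Chen.
Rosa reaches Chen via Rosa → Ingrid → Chen.
No chain forces Luca (or any of the others) ahead of Chen.

Elena, Ingrid, Kofi, Rosa, Tobi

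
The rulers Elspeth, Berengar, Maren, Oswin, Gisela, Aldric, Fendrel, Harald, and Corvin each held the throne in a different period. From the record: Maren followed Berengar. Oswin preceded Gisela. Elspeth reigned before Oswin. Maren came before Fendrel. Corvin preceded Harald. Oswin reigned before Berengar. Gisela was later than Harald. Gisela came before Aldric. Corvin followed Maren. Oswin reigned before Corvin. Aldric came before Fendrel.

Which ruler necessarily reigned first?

Elspeth

Elspeth has a chain of constraints placing them before every other ruler, so Elspeth must be first.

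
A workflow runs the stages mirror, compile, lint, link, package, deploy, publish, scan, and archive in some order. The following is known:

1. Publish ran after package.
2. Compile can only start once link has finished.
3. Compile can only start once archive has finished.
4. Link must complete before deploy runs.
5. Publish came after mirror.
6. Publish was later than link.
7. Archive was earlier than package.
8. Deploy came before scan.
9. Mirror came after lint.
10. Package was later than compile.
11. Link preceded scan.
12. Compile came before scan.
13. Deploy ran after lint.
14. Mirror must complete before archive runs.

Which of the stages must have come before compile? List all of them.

Directly stated before compile: archive and link.
Lint reaches compile via lint → mirror → archive → compile.
Mirror reaches compile via mirror → archive → compile.
No chain forces scan (or any of the others) ahead of compile.

archive, link, lint, mirror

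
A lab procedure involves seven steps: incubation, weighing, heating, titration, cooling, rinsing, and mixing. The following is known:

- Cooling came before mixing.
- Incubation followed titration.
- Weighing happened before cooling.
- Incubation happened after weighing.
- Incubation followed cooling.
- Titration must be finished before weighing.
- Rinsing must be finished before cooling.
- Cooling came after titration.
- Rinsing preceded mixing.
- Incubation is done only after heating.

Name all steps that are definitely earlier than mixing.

Directly stated before mixing: cooling and rinsing.
Titration reaches mixing via titration → cooling → mixing.
Weighing reaches mixing via weighing → cooling → mixing.
No chain forces incubation (or any of the others) ahead of mixing.

cooling, rinsing, titration, weighing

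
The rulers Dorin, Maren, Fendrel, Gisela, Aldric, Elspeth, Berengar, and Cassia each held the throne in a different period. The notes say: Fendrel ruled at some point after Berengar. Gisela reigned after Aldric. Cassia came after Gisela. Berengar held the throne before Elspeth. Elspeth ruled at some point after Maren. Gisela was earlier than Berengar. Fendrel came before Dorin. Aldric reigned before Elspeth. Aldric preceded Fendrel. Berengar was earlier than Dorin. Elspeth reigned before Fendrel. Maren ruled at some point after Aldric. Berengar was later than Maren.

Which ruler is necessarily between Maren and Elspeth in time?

Berengar

Tracing the constraints gives Maren → Berengar → Elspeth, so Berengar sits after Maren and before Elspeth.
No other ruler is forced both after Maren and before Elspeth.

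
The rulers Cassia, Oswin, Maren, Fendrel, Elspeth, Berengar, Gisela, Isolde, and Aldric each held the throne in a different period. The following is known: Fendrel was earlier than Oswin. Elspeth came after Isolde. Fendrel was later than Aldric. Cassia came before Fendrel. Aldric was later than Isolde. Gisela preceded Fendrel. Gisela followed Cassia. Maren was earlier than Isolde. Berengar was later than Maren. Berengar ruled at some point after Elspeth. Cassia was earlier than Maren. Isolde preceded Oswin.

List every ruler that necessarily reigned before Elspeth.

Directly stated before Elspeth: Isolde.
Cassia reaches Elspeth via Cassia → Maren → Isolde → Elspeth.
Maren reaches Elspeth via Maren → Isolde → Elspeth.

Cassia, Isolde, Maren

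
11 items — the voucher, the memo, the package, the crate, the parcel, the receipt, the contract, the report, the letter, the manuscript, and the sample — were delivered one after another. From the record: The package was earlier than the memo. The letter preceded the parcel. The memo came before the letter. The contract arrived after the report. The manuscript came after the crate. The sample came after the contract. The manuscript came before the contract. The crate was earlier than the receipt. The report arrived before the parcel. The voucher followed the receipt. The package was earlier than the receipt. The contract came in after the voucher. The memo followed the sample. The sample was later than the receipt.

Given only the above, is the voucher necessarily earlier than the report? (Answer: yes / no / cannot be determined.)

No chain of stated constraints runs from the voucher to the report, and none runs from the report to the voucher either.
So the relative order of the voucher and the report is not fixed by the given facts.

cannot be determined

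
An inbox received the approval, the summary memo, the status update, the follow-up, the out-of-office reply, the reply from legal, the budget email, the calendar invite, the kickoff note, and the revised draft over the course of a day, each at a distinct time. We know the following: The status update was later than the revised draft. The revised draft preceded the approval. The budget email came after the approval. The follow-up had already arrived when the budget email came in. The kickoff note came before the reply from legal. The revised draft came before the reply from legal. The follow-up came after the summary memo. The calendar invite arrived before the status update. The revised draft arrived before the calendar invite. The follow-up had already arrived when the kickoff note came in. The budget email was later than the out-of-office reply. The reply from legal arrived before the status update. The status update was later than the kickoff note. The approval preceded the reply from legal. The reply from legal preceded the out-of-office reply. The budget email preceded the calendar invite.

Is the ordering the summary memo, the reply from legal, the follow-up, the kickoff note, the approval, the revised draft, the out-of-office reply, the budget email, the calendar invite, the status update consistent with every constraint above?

no

The constraints require the revised draft before the approval, but in the proposed sequence the approval appears ahead of the revised draft. That one violation is enough.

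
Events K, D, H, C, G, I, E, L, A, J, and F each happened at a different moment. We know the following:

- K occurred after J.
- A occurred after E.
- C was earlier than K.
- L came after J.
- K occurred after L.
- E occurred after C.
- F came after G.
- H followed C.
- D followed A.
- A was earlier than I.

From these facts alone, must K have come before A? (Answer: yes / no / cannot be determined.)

cannot be determined

No chain of stated constraints runs from K to A, and none runs from A to K either.
So the relative order of K and A is not fixed by the given facts.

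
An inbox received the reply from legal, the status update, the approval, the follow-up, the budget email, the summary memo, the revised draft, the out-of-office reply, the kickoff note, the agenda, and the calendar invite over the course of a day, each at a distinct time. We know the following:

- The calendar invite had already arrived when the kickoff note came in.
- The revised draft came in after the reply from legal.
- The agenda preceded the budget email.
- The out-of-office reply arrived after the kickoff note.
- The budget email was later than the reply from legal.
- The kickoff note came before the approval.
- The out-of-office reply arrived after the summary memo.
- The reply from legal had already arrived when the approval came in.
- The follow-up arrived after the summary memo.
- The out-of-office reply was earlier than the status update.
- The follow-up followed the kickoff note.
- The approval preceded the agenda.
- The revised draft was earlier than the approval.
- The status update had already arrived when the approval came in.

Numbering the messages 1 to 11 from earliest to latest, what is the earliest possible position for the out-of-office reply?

4

The calendar invite, the kickoff note, and the summary memo must all come before the out-of-office reply — 3 forced predecessors.
Nothing else is forced ahead of the out-of-office reply, so its earliest slot is position 3 + 1 = 4.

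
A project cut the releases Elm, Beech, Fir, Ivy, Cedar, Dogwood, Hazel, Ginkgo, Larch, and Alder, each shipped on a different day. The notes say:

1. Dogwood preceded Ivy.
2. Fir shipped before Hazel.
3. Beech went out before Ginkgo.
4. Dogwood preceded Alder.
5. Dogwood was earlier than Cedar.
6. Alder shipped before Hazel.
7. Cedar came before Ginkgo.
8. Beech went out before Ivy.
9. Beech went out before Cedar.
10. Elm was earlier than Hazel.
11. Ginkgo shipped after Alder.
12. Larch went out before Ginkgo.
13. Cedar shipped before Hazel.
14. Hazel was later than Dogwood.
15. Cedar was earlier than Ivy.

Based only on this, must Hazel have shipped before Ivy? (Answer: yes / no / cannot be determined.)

No chain of stated constraints runs from Hazel to Ivy, and none runs from Ivy to Hazel either.
So the relative order of Hazel and Ivy is not fixed by the given facts.

cannot be determined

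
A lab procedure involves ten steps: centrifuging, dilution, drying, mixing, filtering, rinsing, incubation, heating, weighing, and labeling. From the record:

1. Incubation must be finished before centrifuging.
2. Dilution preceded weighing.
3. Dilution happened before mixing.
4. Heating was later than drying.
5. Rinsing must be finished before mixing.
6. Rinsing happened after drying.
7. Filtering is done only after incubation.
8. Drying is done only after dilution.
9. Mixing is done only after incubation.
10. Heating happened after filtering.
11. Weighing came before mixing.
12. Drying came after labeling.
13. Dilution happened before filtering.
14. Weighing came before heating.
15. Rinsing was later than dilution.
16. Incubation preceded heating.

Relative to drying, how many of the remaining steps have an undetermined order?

4

Forced before drying: dilution and labeling; forced after drying: heating, mixing, and rinsing.
That leaves centrifuging, filtering, incubation, and weighing with no forced order relative to drying — 4.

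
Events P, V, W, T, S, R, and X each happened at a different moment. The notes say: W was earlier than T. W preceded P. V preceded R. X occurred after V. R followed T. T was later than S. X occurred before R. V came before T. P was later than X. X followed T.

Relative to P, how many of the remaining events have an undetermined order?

Forced before P: S, T, V, W, and X.
That leaves R with no forced order relative to P — 1.

1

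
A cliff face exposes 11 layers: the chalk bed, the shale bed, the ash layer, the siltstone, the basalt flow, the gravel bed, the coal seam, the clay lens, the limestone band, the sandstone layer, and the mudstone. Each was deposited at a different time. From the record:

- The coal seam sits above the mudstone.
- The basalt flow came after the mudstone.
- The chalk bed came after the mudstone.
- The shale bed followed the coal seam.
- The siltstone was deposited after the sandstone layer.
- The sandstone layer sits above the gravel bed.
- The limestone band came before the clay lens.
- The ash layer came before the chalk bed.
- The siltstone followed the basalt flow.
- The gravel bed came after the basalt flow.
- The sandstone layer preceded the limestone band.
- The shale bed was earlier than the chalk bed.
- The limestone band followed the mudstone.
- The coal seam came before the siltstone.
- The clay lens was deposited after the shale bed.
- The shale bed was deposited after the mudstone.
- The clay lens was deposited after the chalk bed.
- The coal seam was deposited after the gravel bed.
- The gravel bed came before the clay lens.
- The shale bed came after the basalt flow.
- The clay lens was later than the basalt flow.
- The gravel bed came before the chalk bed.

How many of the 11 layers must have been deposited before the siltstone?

Directly stated before the siltstone: the basalt flow, the coal seam, and the sandstone layer.
The gravel bed reaches the siltstone via the gravel bed → the coal seam → the siltstone.
The mudstone reaches the siltstone via the mudstone → the basalt flow → the siltstone.
That's the basalt flow, the coal seam, the gravel bed, the mudstone, and the sandstone layer — 5 in all.

5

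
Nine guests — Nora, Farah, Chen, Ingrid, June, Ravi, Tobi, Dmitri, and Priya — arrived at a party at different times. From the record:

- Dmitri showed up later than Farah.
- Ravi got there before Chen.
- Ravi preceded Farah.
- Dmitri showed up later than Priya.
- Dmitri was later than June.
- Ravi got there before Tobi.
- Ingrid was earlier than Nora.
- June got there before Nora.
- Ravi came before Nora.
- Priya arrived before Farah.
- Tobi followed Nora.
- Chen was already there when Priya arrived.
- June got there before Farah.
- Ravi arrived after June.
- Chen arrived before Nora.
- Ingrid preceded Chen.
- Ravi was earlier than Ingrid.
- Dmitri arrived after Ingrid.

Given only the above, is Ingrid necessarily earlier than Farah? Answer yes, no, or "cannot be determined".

Chain the constraints: Ingrid → Chen → Priya → Farah. Each link is directly stated, so Ingrid comes before Farah.

yes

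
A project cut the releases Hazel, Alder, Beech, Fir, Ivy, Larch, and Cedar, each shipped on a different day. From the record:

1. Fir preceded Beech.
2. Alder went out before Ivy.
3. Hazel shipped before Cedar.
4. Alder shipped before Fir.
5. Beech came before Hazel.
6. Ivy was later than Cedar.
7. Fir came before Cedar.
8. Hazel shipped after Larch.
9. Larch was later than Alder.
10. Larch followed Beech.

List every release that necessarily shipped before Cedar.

Alder, Beech, Fir, Hazel, Larch

Directly stated before Cedar: Fir and Hazel.
Alder reaches Cedar via Alder → Fir → Cedar.
Beech reaches Cedar via Beech → Hazel → Cedar.
Larch reaches Cedar via Larch → Hazel → Cedar.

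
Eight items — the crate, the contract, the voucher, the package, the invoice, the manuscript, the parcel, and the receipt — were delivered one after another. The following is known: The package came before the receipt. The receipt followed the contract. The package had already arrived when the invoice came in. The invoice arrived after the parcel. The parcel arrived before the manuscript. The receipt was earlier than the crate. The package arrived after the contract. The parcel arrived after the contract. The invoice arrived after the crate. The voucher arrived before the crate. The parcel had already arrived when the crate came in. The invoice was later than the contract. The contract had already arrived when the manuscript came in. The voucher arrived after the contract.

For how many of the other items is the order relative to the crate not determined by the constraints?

Forced before the crate: the contract, the package, the parcel, the receipt, and the voucher; forced after the crate: the invoice.
That leaves the manuscript with no forced order relative to the crate — 1.

1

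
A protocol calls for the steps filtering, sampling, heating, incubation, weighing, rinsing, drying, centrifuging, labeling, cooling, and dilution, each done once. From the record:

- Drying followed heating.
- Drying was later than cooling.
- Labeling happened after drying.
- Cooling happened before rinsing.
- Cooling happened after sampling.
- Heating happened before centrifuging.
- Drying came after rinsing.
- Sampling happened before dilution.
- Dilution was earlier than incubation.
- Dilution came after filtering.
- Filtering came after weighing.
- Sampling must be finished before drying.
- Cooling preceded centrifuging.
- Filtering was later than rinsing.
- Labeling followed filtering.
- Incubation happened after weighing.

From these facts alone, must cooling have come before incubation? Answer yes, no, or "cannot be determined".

yes

Chain the constraints: cooling → rinsing → filtering → dilution → incubation. Each link is directly stated, so cooling comes before incubation.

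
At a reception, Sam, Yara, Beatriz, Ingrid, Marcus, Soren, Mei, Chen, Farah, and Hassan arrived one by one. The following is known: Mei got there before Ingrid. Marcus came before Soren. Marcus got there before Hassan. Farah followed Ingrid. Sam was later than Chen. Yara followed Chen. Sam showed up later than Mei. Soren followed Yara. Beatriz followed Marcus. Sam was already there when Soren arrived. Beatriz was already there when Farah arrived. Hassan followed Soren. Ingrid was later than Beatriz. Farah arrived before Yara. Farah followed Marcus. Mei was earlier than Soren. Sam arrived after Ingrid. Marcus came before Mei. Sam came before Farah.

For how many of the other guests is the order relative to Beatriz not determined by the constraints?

2

Forced before Beatriz: Marcus; forced after Beatriz: Farah, Hassan, Ingrid, Sam, Soren, and Yara.
That leaves Chen and Mei with no forced order relative to Beatriz — 2.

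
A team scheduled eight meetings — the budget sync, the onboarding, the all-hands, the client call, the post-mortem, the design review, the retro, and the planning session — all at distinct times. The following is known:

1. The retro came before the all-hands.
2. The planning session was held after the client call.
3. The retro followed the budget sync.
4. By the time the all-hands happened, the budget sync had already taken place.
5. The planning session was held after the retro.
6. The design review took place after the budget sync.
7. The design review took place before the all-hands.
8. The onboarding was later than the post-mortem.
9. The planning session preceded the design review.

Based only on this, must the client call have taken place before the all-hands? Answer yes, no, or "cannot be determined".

yes

Chain the constraints: the client call → the planning session → the design review → the all-hands. Each link is directly stated, so the client call comes before the all-hands.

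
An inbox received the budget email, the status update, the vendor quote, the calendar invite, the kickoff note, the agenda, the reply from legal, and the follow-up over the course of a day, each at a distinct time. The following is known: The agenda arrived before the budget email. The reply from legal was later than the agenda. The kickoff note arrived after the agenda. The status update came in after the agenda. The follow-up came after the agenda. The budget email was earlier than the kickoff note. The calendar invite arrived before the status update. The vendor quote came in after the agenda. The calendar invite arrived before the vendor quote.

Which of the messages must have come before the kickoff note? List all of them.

Directly stated before the kickoff note: the agenda and the budget email.

the agenda, the budget email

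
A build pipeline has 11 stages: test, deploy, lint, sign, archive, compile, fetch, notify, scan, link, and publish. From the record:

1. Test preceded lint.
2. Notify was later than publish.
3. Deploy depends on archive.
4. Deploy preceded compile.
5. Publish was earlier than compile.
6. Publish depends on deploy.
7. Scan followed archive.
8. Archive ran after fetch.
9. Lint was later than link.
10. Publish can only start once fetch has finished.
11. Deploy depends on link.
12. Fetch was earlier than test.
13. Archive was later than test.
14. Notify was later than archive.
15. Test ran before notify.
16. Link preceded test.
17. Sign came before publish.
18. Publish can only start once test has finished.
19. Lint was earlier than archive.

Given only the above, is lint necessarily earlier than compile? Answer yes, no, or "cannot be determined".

yes

Chain the constraints: lint → archive → deploy → compile. Each link is directly stated, so lint comes before compile.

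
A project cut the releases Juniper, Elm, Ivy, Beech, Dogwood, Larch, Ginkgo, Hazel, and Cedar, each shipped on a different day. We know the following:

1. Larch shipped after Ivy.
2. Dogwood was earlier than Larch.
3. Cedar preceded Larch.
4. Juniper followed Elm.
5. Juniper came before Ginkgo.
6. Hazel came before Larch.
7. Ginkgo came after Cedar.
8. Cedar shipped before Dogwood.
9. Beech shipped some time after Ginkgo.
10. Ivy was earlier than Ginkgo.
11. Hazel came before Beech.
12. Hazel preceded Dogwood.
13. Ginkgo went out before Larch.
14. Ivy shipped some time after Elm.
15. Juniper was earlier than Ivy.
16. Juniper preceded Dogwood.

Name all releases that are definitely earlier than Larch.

Cedar, Dogwood, Elm, Ginkgo, Hazel, Ivy, Juniper

Directly stated before Larch: Cedar, Dogwood, Ginkgo, Hazel, and Ivy.
Elm reaches Larch via Elm → Ivy → Larch.
Juniper reaches Larch via Juniper → Ivy → Larch.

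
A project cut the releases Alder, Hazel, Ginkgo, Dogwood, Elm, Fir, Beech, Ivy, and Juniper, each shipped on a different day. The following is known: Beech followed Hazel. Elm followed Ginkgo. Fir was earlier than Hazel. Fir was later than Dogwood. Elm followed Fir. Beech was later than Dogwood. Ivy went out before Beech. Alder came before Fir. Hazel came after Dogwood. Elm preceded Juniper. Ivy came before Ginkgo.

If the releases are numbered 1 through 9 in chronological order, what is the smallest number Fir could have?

3

Alder and Dogwood must both come before Fir — 2 forced predecessors.
Nothing else is forced ahead of Fir, so its earliest slot is position 2 + 1 = 3.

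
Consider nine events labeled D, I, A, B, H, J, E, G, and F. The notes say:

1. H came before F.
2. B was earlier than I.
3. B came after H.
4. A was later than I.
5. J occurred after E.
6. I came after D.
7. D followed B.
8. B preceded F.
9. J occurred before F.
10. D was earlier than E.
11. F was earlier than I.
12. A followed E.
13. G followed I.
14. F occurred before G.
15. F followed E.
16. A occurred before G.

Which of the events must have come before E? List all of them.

B, D, H

Directly stated before E: D.
B reaches E via B → D → E.
H reaches E via H → B → D → E.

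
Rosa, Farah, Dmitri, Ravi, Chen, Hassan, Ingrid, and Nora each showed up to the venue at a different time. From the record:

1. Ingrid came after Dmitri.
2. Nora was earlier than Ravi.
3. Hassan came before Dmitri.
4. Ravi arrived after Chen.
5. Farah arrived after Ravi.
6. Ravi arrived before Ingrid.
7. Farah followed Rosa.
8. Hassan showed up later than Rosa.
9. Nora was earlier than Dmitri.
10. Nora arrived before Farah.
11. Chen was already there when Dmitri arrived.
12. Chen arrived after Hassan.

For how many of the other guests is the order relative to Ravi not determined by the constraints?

1

Forced before Ravi: Chen, Hassan, Nora, and Rosa; forced after Ravi: Farah and Ingrid.
That leaves Dmitri with no forced order relative to Ravi — 1.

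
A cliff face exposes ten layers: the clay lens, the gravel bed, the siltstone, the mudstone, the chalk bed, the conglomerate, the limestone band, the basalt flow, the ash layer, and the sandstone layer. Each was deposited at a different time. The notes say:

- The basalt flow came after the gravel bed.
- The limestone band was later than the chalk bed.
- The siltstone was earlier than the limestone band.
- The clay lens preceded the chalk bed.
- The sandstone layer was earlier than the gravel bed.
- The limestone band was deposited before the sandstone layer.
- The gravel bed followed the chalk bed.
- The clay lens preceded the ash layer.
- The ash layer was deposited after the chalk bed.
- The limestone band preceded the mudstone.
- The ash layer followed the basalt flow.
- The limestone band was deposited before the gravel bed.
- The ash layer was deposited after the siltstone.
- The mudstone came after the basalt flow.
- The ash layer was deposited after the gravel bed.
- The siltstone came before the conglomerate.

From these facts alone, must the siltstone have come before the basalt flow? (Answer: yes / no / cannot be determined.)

yes

Chain the constraints: the siltstone → the limestone band → the gravel bed → the basalt flow. Each link is directly stated, so the siltstone comes before the basalt flow.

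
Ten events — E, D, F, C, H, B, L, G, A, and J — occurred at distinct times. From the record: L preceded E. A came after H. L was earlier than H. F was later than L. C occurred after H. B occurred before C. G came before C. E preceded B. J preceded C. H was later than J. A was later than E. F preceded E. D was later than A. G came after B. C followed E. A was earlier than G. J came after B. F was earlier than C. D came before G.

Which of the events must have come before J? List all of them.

Directly stated before J: B.
E reaches J via E → B → J.
F reaches J via F → E → B → J.
L reaches J via L → E → B → J.

B, E, F, L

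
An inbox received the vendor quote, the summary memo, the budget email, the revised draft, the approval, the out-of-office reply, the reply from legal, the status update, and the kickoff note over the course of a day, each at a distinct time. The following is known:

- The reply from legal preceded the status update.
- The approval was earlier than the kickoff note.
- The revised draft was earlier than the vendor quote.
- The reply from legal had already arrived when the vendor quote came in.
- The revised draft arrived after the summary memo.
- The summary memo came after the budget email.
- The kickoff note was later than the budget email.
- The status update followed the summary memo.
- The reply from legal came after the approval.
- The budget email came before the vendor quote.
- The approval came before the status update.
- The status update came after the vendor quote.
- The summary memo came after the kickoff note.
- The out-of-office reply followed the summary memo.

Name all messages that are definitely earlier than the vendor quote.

the approval, the budget email, the kickoff note, the reply from legal, the revised draft, the summary memo

Directly stated before the vendor quote: the budget email, the reply from legal, and the revised draft.
The approval reaches the vendor quote via the approval → the reply from legal → the vendor quote.
The kickoff note reaches the vendor quote via the kickoff note → the summary memo → the revised draft → the vendor quote.
The summary memo reaches the vendor quote via the summary memo → the revised draft → the vendor quote.
No chain forces the status update (or any of the others) ahead of the vendor quote.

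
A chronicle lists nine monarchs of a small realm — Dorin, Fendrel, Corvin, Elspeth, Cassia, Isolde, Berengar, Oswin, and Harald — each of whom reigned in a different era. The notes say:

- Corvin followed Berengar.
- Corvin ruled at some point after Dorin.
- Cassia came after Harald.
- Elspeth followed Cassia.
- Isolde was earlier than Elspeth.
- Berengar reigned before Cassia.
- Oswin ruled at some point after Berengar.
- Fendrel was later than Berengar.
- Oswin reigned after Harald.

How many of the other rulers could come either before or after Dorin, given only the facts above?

7

Forced after Dorin: Corvin.
That leaves Berengar, Cassia, Elspeth, Fendrel, Harald, Isolde, and Oswin with no forced order relative to Dorin — 7.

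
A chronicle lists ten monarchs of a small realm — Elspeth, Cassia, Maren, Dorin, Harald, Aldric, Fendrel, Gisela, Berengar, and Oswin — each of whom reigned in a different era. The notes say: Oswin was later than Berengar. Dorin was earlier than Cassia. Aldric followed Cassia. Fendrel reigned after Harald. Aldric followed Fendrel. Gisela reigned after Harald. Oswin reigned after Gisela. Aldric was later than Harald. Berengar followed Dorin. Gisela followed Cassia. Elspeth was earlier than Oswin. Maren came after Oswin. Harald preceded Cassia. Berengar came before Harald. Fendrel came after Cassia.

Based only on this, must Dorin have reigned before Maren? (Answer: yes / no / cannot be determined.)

yes

Chain the constraints: Dorin → Berengar → Oswin → Maren. Each link is directly stated, so Dorin comes before Maren.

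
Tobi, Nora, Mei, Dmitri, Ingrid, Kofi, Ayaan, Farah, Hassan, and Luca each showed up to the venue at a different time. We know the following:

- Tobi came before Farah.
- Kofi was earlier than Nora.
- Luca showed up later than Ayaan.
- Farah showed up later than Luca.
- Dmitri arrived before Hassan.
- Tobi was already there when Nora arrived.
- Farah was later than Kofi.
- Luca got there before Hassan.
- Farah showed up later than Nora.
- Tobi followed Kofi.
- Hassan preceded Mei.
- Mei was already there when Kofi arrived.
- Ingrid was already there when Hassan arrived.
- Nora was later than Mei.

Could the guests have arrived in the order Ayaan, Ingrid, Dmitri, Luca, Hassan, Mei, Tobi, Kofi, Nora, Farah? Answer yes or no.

The constraints require Kofi before Tobi, but in the proposed sequence Tobi appears ahead of Kofi. That one violation is enough.

no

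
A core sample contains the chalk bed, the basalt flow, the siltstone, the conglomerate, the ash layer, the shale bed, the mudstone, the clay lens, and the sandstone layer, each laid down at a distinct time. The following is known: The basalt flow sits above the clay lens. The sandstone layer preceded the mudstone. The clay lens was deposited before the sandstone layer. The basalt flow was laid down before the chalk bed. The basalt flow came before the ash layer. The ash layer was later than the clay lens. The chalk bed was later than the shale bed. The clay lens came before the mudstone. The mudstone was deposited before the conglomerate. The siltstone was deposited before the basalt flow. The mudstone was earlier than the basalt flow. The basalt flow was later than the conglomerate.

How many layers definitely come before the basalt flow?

Directly stated before the basalt flow: the clay lens, the conglomerate, the mudstone, and the siltstone.
The sandstone layer reaches the basalt flow via the sandstone layer → the mudstone → the basalt flow.
No chain forces the ash layer (or any of the others) ahead of the basalt flow.
That's the clay lens, the conglomerate, the mudstone, the sandstone layer, and the siltstone — 5 in all.

5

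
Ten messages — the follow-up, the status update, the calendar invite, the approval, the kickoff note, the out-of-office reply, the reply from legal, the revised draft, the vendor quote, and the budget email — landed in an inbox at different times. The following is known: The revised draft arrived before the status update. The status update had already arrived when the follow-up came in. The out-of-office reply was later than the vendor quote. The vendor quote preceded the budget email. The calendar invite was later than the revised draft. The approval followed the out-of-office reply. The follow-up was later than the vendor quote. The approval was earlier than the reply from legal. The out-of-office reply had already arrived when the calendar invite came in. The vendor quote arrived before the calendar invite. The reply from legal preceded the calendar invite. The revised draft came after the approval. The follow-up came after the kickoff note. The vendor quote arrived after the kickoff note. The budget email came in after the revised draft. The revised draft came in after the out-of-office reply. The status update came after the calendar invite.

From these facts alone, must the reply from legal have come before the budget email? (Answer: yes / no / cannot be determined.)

No chain of stated constraints runs from the reply from legal to the budget email, and none runs from the budget email to the reply from legal either.
So the relative order of the reply from legal and the budget email is not fixed by the given facts.

cannot be determined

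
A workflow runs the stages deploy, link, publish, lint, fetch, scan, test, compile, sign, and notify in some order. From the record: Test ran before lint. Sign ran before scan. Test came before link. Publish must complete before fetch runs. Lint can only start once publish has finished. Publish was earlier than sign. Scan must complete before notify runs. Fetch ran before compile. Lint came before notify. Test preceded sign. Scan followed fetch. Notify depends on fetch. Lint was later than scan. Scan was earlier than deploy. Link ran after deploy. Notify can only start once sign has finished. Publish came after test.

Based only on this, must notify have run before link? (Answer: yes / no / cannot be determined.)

cannot be determined

No chain of stated constraints runs from notify to link, and none runs from link to notify either.
So the relative order of notify and link is not fixed by the given facts.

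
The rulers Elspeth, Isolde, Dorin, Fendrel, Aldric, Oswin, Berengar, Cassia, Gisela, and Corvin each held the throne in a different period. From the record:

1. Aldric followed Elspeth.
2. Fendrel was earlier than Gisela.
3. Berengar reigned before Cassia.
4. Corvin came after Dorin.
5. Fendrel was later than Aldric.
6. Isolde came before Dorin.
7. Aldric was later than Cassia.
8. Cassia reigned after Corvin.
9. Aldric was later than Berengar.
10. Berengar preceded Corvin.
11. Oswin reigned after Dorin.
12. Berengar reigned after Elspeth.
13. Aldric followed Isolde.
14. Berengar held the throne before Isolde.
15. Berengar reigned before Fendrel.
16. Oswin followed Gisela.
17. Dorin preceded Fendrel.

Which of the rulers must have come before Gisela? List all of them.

Directly stated before Gisela: Fendrel.
Aldric reaches Gisela via Aldric → Fendrel → Gisela.
Berengar reaches Gisela via Berengar → Fendrel → Gisela.
Cassia reaches Gisela via Cassia → Aldric → Fendrel → Gisela.
Likewise Corvin, Dorin, Elspeth, and Isolde each reach Gisela by chaining the stated constraints.
No chain forces Oswin ahead of Gisela.

Aldric, Berengar, Cassia, Corvin, Dorin, Elspeth, Fendrel, Isolde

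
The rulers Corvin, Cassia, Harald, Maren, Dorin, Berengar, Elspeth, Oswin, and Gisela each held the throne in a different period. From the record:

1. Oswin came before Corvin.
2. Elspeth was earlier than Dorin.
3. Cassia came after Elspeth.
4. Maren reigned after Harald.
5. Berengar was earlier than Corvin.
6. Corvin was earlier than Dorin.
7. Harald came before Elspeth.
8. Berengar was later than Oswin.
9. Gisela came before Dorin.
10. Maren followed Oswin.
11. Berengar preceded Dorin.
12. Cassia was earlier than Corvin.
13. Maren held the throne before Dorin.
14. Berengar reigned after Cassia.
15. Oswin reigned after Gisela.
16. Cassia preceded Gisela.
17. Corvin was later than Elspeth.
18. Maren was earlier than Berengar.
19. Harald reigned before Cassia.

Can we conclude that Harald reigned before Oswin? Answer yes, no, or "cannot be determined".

yes

Chain the constraints: Harald → Cassia → Gisela → Oswin. Each link is directly stated, so Harald comes before Oswin.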